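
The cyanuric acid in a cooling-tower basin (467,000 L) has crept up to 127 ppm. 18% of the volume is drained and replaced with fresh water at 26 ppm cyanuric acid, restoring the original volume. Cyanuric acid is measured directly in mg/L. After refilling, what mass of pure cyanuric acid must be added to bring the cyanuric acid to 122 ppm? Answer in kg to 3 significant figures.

6.16 kg

After draining 18% and refilling: 127 × 0.82 + 26 × 0.18 = 108.82 ppm.
Deficit to target: 122 − 108.82 = 13.18 mg/L.
Mass: 13.18 mg/L × 467,000 L = 6155 g cyanuric acid.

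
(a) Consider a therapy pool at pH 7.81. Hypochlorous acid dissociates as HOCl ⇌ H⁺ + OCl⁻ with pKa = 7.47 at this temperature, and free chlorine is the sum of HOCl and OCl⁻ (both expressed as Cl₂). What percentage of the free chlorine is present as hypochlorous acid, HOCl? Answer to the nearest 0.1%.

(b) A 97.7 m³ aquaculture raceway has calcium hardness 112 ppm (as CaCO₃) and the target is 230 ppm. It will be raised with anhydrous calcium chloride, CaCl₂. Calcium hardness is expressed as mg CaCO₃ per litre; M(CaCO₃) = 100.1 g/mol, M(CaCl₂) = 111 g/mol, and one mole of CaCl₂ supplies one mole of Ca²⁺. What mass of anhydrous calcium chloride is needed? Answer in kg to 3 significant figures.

(a) [OCl⁻]/[HOCl] = 10^(pH − pKa) = 10^(7.81 − 7.47) = 10^0.34 = 2.188.
(a) Fraction as HOCl = 1 / (1 + 2.188) = 0.3137.

(b) Volume: 97.7 m³ = 97,700 L.
(b) Hardness to add: (230 − 112) = 118 mg/L as CaCO₃ × 97,700 L = 11,530 g as CaCO₃.
(b) Moles of Ca²⁺ (1 mol Ca²⁺ ≡ 1 mol CaCO₃): 11,530 / 100.1 g/mol = 115.2 mol.
(b) Mass of CaCl₂: 115.2 × 111 = 12,780 g.

(a) 31.4%; (b) 12.8 kg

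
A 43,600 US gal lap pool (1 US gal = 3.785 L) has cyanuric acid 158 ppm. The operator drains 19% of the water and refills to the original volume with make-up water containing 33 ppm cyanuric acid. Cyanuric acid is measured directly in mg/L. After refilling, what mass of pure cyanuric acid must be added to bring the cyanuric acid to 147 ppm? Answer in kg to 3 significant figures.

2.10 kg

Volume: 43,600 US gal × 3.785 L/gal = 165,026 L.
After draining 19% and refilling: 158 × 0.81 + 33 × 0.19 = 134.25 ppm.
Deficit to target: 147 − 134.25 = 12.75 mg/L.
Mass: 12.75 mg/L × 165,026 L = 2104 g cyanuric acid.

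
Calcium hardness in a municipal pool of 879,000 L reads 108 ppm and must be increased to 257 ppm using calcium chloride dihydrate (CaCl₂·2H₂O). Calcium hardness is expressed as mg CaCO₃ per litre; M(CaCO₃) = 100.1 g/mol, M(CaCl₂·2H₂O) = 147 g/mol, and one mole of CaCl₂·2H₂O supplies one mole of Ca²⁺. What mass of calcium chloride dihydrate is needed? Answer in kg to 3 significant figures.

192 kg

Hardness to add: (257 − 108) = 149 mg/L as CaCO₃ × 879,000 L = 131,000 g as CaCO₃.
Moles of Ca²⁺ (1 mol Ca²⁺ ≡ 1 mol CaCO₃): 131,000 / 100.1 g/mol = 1308 mol.
Mass of CaCl₂·2H₂O: 1308 × 147 = 192,300 g.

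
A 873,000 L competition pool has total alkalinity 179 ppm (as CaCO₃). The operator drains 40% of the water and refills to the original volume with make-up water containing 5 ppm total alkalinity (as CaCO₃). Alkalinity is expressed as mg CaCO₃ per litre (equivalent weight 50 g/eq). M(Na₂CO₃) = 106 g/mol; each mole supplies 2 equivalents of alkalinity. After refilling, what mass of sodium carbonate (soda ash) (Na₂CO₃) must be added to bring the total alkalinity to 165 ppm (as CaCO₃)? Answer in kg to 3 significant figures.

51.5 kg

After draining 40% and refilling: 179 × 0.60 + 5 × 0.40 = 109.4 ppm.
Deficit to target: 165 − 109.4 = 55.6 mg/L.
As CaCO₃: 55.6 mg/L × 873,000 L = 48,540 g; ÷ 50 g/eq ÷ 2 = 485.4 mol Na₂CO₃.
Mass: 485.4 × 106 = 51,450 g.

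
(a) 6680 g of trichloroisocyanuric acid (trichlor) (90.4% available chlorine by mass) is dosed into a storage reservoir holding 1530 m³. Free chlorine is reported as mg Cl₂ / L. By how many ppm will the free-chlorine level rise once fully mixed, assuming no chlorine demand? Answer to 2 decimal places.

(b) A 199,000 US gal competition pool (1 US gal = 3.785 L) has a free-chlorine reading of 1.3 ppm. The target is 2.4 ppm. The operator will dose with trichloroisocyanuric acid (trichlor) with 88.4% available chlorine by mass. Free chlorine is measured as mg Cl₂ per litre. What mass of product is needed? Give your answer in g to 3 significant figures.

(a) Volume: 1530 m³ = 1,530,000 L.
(a) Available chlorine delivered: 6680 g × 0.904 = 6039 g as Cl₂.
(a) Concentration rise: 6039 g / 1,530,000 L = 3.947 mg/L = 3.95 ppm.

(b) Volume: 199,000 US gal × 3.785 L/gal = 753,215 L.
(b) Chlorine deficit: 2.4 − 1.3 = 1.1 ppm = 1.1 mg/L as Cl₂.
(b) Cl₂ equivalent needed: 1.1 mg/L × 753,215 L = 828,500 mg = 828.5 g.
(b) Product at 88.4% available chlorine: 828.5 / 0.884 = 937.3 g.

(a) 3.95 ppm; (b) 937 g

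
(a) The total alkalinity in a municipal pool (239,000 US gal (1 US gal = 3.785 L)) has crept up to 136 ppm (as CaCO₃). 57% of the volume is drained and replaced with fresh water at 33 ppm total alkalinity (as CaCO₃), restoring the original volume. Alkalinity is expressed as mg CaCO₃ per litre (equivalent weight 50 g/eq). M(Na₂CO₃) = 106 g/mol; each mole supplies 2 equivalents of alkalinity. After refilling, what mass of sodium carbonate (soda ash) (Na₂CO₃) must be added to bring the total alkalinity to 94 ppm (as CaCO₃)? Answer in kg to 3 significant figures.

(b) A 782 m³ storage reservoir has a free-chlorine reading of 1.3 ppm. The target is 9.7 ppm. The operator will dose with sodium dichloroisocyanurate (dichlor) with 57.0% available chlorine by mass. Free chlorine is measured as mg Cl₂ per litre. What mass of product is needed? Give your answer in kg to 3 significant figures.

(a) 16.0 kg; (b) 11.5 kg

(a) Volume: 239,000 US gal × 3.785 L/gal = 904,615 L.
(a) After draining 57% and refilling: 136 × 0.43 + 33 × 0.57 = 77.29 ppm.
(a) Deficit to target: 94 − 77.29 = 16.71 mg/L.
(a) As CaCO₃: 16.71 mg/L × 904,615 L = 15,120 g; ÷ 50 g/eq ÷ 2 = 151.2 mol Na₂CO₃.
(a) Mass: 151.2 × 106 = 16,020 g.

(b) Volume: 782 m³ = 782,000 L.
(b) Chlorine deficit: 9.7 − 1.3 = 8.4 ppm = 8.4 mg/L as Cl₂.
(b) Cl₂ equivalent needed: 8.4 mg/L × 782,000 L = 6,569,000 mg = 6569 g.
(b) Product at 57.0% available chlorine: 6569 / 0.57 = 11,520 g.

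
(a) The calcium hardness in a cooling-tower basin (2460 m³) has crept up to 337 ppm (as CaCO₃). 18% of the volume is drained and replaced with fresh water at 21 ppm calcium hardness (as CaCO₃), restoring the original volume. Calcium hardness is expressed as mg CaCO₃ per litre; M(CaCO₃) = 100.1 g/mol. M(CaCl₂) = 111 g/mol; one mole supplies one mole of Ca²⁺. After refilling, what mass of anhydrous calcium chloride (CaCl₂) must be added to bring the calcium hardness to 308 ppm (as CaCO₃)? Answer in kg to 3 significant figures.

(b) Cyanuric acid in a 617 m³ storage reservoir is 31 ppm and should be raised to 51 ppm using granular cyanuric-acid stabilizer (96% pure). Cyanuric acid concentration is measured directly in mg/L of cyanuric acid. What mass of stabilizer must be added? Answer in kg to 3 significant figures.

(a) Volume: 2460 m³ = 2,460,000 L.
(a) After draining 18% and refilling: 337 × 0.82 + 21 × 0.18 = 280.12 ppm.
(a) Deficit to target: 308 − 280.12 = 27.88 mg/L.
(a) As CaCO₃: 27.88 mg/L × 2,460,000 L = 68,580 g; ÷ 100.1 = 685.2 mol Ca²⁺.
(a) Mass: 685.2 × 111 = 76,050 g.

(b) Volume: 617 m³ = 617,000 L.
(b) CYA to add: (51 − 31) = 20 mg/L × 617,000 L = 12,340 g cyanuric acid.
(b) At 96% purity: 12,340 / 0.96 = 12,850 g product.

(a) 76.1 kg; (b) 12.9 kg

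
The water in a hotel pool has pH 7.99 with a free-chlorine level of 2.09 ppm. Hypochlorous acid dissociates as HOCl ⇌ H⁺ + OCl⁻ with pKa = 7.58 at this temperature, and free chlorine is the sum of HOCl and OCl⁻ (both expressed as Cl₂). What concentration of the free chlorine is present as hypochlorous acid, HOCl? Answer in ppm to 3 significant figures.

[OCl⁻]/[HOCl] = 10^(pH − pKa) = 10^(7.99 − 7.58) = 10^0.41 = 2.57.
Fraction as HOCl = 1 / (1 + 2.57) = 0.2801.
HOCl = 0.2801 × 2.09 ppm = 0.5854 ppm.

0.585 ppm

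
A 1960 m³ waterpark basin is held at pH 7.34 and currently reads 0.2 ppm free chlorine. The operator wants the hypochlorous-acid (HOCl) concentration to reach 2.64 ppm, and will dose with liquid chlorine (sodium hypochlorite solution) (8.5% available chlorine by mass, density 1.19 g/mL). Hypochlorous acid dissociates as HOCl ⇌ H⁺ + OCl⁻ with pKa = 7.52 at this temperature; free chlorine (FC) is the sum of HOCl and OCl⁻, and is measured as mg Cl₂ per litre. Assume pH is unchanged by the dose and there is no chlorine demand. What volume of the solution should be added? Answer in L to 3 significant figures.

81.1 L

Volume: 1960 m³ = 1,960,000 L.
[OCl⁻]/[HOCl] = 10^(pH − pKa) = 10^(7.34 − 7.52) = 0.6607; fraction as HOCl = 1/(1 + 0.6607) = 0.6022.
Free chlorine required for 2.64 ppm HOCl: 2.64 / 0.6022 = 4.384 ppm.
FC to add: 4.384 − 0.2 = 4.184 mg/L as Cl₂.
Cl₂ equivalent: 4.184 mg/L × 1,960,000 L = 8201 g.
Product at 8.5% available Cl: 8201 / 0.085 = 96,480 g.
Volume: 96,480 g ÷ 1.19 g/mL = 81,080 mL.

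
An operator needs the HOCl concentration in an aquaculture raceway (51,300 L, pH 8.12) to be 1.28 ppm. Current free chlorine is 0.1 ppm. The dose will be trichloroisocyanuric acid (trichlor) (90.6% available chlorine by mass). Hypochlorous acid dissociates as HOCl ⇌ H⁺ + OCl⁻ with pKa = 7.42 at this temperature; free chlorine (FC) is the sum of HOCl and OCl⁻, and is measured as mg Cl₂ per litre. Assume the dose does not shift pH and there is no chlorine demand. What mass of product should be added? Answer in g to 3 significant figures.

430 g

[OCl⁻]/[HOCl] = 10^(pH − pKa) = 10^(8.12 − 7.42) = 5.012; fraction as HOCl = 1/(1 + 5.012) = 0.1663.
Free chlorine required for 1.28 ppm HOCl: 1.28 / 0.1663 = 7.695 ppm.
FC to add: 7.695 − 0.1 = 7.595 mg/L as Cl₂.
Cl₂ equivalent: 7.595 mg/L × 51,300 L = 389.6 g.
Product at 90.6% available Cl: 389.6 / 0.906 = 430.1 g.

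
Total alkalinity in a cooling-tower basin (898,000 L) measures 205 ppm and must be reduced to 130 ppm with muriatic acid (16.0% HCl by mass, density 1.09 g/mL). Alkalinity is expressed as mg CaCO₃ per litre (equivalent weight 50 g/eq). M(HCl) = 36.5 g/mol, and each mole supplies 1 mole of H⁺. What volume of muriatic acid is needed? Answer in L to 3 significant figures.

Alkalinity to neutralize: (205 − 130) = 75 mg/L as CaCO₃ × 898,000 L = 67,350 g as CaCO₃.
Equivalents of H⁺ required: 67,350 ÷ 50 g/eq = 1347 eq = 1347 mol HCl.
Mass of HCl: 1347 × 36.5 = 49,170 g.
Mass of 16.0% solution: 49,170 / 0.16 = 307,300 g.
Volume: 307,300 g ÷ 1.09 g/mL = 281,900 mL.

282 L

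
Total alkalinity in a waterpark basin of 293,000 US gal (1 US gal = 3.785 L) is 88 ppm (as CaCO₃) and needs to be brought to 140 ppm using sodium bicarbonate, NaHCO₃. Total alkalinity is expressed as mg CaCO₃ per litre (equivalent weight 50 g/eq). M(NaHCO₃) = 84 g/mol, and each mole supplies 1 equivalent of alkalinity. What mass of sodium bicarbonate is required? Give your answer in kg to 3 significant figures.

Volume: 293,000 US gal × 3.785 L/gal = 1,109,005 L.
Alkalinity to add: (140 − 88) = 52 mg/L as CaCO₃ × 1,109,005 L = 57,670 g as CaCO₃.
Equivalents: 57,670 g ÷ 50 g/eq = 1153 eq.
NaHCO₃ supplies 1 eq per mole → 1153 mol.
Mass: 1153 mol × 84 g/mol = 96,880 g.

96.9 kg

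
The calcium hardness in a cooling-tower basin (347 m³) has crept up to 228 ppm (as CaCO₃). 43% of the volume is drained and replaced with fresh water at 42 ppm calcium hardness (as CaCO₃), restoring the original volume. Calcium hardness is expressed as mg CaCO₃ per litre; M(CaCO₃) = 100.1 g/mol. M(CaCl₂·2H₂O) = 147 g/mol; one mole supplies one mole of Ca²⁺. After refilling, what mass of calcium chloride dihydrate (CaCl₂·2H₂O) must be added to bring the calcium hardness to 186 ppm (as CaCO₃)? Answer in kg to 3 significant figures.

19.4 kg

Volume: 347 m³ = 347,000 L.
After draining 43% and refilling: 228 × 0.57 + 42 × 0.43 = 148.02 ppm.
Deficit to target: 186 − 148.02 = 37.98 mg/L.
As CaCO₃: 37.98 mg/L × 347,000 L = 13,180 g; ÷ 100.1 = 131.7 mol Ca²⁺.
Mass: 131.7 × 147 = 19,350 g.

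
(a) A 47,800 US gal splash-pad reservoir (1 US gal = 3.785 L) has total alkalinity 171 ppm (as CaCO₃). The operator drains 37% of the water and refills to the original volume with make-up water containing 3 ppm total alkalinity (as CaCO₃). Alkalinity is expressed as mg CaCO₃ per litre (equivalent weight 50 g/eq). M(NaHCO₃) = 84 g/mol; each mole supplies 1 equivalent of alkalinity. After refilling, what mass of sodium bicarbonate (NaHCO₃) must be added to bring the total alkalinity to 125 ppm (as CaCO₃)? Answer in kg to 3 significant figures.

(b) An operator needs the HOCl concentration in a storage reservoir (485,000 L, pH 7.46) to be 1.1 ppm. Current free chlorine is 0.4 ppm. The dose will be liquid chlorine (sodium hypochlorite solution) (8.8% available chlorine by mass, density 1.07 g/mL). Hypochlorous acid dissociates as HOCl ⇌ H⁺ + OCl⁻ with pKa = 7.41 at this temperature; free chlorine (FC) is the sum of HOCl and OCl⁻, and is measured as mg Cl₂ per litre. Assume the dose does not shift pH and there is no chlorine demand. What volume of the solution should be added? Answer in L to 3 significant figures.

(a) Volume: 47,800 US gal × 3.785 L/gal = 180,923 L.
(a) After draining 37% and refilling: 171 × 0.63 + 3 × 0.37 = 108.84 ppm.
(a) Deficit to target: 125 − 108.84 = 16.16 mg/L.
(a) As CaCO₃: 16.16 mg/L × 180,923 L = 2924 g; ÷ 50 g/eq ÷ 1 = 58.47 mol NaHCO₃.
(a) Mass: 58.47 × 84 = 4912 g.

(b) [OCl⁻]/[HOCl] = 10^(pH − pKa) = 10^(7.46 − 7.41) = 1.122; fraction as HOCl = 1/(1 + 1.122) = 0.4712.
(b) Free chlorine required for 1.1 ppm HOCl: 1.1 / 0.4712 = 2.334 ppm.
(b) FC to add: 2.334 − 0.4 = 1.934 mg/L as Cl₂.
(b) Cl₂ equivalent: 1.934 mg/L × 485,000 L = 938.1 g.
(b) Product at 8.8% available Cl: 938.1 / 0.088 = 10,660 g.
(b) Volume: 10,660 g ÷ 1.07 g/mL = 9963 mL.

(a) 4.91 kg; (b) 9.96 L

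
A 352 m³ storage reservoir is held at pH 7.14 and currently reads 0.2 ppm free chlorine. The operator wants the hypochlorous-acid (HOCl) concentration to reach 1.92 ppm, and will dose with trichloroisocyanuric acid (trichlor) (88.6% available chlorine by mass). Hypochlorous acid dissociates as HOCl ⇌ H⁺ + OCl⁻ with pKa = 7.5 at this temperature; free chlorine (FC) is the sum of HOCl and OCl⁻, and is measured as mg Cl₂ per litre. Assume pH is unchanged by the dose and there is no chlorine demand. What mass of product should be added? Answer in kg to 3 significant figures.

1.02 kg

Volume: 352 m³ = 352,000 L.
[OCl⁻]/[HOCl] = 10^(pH − pKa) = 10^(7.14 − 7.5) = 0.4365; fraction as HOCl = 1/(1 + 0.4365) = 0.6961.
Free chlorine required for 1.92 ppm HOCl: 1.92 / 0.6961 = 2.758 ppm.
FC to add: 2.758 − 0.2 = 2.558 mg/L as Cl₂.
Cl₂ equivalent: 2.558 mg/L × 352,000 L = 900.5 g.
Product at 88.6% available Cl: 900.5 / 0.886 = 1016 g.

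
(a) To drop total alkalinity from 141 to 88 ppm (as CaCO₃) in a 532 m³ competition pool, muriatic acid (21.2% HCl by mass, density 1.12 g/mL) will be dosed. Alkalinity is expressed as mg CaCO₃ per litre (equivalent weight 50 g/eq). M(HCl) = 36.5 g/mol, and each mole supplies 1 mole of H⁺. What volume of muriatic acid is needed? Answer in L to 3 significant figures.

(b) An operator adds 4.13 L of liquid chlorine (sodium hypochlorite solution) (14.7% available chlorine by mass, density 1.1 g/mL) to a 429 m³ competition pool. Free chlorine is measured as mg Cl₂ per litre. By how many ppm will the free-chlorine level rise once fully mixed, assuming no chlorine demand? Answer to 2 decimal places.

(a) Volume: 532 m³ = 532,000 L.
(a) Alkalinity to neutralize: (141 − 88) = 53 mg/L as CaCO₃ × 532,000 L = 28,200 g as CaCO₃.
(a) Equivalents of H⁺ required: 28,200 ÷ 50 g/eq = 563.9 eq = 563.9 mol HCl.
(a) Mass of HCl: 563.9 × 36.5 = 20,580 g.
(a) Mass of 21.2% solution: 20,580 / 0.212 = 97,090 g.
(a) Volume: 97,090 g ÷ 1.12 g/mL = 86,690 mL.

(b) Volume: 429 m³ = 429,000 L.
(b) Mass of solution: 4.13 L × 1000 mL/L × 1.1 g/mL = 4543 g.
(b) Available chlorine delivered: 4543 g × 0.147 = 667.8 g as Cl₂.
(b) Concentration rise: 667.8 g / 429,000 L = 1.557 mg/L = 1.56 ppm.

(a) 86.7 L; (b) 1.56 ppm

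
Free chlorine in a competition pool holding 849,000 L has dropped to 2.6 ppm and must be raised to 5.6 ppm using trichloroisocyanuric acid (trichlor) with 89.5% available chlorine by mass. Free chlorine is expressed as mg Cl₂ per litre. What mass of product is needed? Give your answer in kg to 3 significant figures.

2.85 kg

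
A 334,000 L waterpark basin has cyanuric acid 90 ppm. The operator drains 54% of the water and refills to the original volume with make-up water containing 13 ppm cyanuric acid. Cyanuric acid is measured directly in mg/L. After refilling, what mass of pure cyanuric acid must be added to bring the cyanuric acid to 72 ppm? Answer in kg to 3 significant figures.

After draining 54% and refilling: 90 × 0.46 + 13 × 0.54 = 48.42 ppm.
Deficit to target: 72 − 48.42 = 23.58 mg/L.
Mass: 23.58 mg/L × 334,000 L = 7876 g cyanuric acid.

7.88 kg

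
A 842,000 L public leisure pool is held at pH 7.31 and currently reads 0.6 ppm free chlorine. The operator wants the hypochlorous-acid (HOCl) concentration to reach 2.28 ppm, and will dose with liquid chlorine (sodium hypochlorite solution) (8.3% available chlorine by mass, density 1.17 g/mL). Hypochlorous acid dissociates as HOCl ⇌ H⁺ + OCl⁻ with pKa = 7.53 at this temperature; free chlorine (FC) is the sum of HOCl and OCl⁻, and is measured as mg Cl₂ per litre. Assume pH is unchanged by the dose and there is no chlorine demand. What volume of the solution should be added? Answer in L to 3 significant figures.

[OCl⁻]/[HOCl] = 10^(pH − pKa) = 10^(7.31 − 7.53) = 0.6026; fraction as HOCl = 1/(1 + 0.6026) = 0.624.
Free chlorine required for 2.28 ppm HOCl: 2.28 / 0.624 = 3.654 ppm.
FC to add: 3.654 − 0.6 = 3.054 mg/L as Cl₂.
Cl₂ equivalent: 3.054 mg/L × 842,000 L = 2571 g.
Product at 8.3% available Cl: 2571 / 0.083 = 30,980 g.
Volume: 30,980 g ÷ 1.17 g/mL = 26,480 mL.

26.5 L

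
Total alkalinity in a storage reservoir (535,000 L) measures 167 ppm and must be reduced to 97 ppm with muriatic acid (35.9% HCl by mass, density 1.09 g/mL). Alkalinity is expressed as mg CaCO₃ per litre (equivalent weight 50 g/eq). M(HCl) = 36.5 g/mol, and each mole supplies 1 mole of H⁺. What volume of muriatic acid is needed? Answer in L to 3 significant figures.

Alkalinity to neutralize: (167 − 97) = 70 mg/L as CaCO₃ × 535,000 L = 37,450 g as CaCO₃.
Equivalents of H⁺ required: 37,450 ÷ 50 g/eq = 749 eq = 749 mol HCl.
Mass of HCl: 749 × 36.5 = 27,340 g.
Mass of 35.9% solution: 27,340 / 0.359 = 76,150 g.
Volume: 76,150 g ÷ 1.09 g/mL = 69,860 mL.

69.9 L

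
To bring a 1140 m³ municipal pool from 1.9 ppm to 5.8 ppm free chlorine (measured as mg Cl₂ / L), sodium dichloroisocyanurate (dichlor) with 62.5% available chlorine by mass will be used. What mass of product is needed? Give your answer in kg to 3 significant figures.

7.11 kg

Volume: 1140 m³ = 1,140,000 L.
Chlorine deficit: 5.8 − 1.9 = 3.9 ppm = 3.9 mg/L as Cl₂.
Cl₂ equivalent needed: 3.9 mg/L × 1,140,000 L = 4,446,000 mg = 4446 g.
Product at 62.5% available chlorine: 4446 / 0.625 = 7114 g.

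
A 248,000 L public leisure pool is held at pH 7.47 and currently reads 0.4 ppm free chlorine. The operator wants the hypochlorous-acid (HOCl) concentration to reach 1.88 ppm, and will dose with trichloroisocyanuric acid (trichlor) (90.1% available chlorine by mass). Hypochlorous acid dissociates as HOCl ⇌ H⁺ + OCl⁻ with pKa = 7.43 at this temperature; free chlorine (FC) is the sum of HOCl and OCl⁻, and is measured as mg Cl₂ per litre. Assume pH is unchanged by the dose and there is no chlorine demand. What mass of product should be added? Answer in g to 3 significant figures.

[OCl⁻]/[HOCl] = 10^(pH − pKa) = 10^(7.47 − 7.43) = 1.096; fraction as HOCl = 1/(1 + 1.096) = 0.477.
Free chlorine required for 1.88 ppm HOCl: 1.88 / 0.477 = 3.941 ppm.
FC to add: 3.941 − 0.4 = 3.541 mg/L as Cl₂.
Cl₂ equivalent: 3.541 mg/L × 248,000 L = 878.3 g.
Product at 90.1% available Cl: 878.3 / 0.901 = 974.8 g.

975 g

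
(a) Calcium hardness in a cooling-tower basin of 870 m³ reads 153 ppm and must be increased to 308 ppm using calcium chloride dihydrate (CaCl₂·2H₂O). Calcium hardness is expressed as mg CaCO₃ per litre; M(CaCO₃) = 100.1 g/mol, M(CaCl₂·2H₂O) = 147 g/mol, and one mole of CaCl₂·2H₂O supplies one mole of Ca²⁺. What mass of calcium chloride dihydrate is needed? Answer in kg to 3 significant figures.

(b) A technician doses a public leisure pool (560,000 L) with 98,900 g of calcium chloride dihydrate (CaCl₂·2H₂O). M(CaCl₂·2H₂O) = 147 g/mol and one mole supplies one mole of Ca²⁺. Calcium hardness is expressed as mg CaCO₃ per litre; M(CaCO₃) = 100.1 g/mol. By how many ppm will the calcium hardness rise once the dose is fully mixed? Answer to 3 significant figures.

(a) Volume: 870 m³ = 870,000 L.
(a) Hardness to add: (308 − 153) = 155 mg/L as CaCO₃ × 870,000 L = 134,800 g as CaCO₃.
(a) Moles of Ca²⁺ (1 mol Ca²⁺ ≡ 1 mol CaCO₃): 134,800 / 100.1 g/mol = 1347 mol.
(a) Mass of CaCl₂·2H₂O: 1347 × 147 = 198,000 g.

(b) Moles of Ca²⁺: 98,900 g ÷ 147 g/mol = 672.8 mol.
(b) As CaCO₃: 672.8 mol × 100.1 g/mol = 67,350 g.
(b) Rise: 67,350 g / 560,000 L × 1000 = 120.3 mg/L.

(a) 198 kg; (b) 120 ppm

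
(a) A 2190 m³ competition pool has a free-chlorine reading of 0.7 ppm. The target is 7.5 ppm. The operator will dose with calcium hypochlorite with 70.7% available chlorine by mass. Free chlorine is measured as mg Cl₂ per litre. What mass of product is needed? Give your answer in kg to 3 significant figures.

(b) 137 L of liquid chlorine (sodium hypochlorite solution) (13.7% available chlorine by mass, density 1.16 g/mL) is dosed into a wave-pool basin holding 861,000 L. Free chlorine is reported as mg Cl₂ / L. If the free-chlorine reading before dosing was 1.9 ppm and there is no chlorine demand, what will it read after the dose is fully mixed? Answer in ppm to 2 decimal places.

(a) 21.1 kg; (b) 27.19 ppm

(a) Volume: 2190 m³ = 2,190,000 L.
(a) Chlorine deficit: 7.5 − 0.7 = 6.8 ppm = 6.8 mg/L as Cl₂.
(a) Cl₂ equivalent needed: 6.8 mg/L × 2,190,000 L = 14,890,000 mg = 14,890 g.
(a) Product at 70.7% available chlorine: 14,890 / 0.707 = 21,060 g.

(b) Mass of solution: 137 L × 1000 mL/L × 1.16 g/mL = 158,900 g.
(b) Available chlorine delivered: 158,900 g × 0.137 = 21,770 g as Cl₂.
(b) Concentration rise: 21,770 g / 861,000 L = 25.29 mg/L = 25.29 ppm.
(b) Final FC: 1.9 + 25.29 = 27.19 ppm.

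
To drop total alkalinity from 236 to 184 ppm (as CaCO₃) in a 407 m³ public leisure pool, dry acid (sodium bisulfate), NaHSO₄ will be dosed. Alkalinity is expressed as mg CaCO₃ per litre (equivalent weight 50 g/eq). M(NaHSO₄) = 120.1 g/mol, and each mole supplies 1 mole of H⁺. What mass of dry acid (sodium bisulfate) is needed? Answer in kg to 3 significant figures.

50.8 kg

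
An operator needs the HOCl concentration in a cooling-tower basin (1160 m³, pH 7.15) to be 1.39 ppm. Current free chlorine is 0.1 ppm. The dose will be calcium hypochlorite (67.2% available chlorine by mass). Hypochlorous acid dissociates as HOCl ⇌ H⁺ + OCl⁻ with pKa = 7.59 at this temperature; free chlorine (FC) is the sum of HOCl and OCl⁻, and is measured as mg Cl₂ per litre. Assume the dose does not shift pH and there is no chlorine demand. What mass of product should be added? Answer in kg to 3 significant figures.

Volume: 1160 m³ = 1,160,000 L.
[OCl⁻]/[HOCl] = 10^(pH − pKa) = 10^(7.15 − 7.59) = 0.3631; fraction as HOCl = 1/(1 + 0.3631) = 0.7336.
Free chlorine required for 1.39 ppm HOCl: 1.39 / 0.7336 = 1.895 ppm.
FC to add: 1.895 − 0.1 = 1.795 mg/L as Cl₂.
Cl₂ equivalent: 1.795 mg/L × 1,160,000 L = 2082 g.
Product at 67.2% available Cl: 2082 / 0.672 = 3098 g.

3.10 kg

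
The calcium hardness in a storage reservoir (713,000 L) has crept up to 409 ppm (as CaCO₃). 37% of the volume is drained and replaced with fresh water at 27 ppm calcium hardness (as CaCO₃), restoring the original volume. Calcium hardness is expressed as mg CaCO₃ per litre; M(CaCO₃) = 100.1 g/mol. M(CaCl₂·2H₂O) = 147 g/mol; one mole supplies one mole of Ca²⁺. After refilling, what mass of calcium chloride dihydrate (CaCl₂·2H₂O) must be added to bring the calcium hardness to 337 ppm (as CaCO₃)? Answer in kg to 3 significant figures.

72.6 kg

After draining 37% and refilling: 409 × 0.63 + 27 × 0.37 = 267.66 ppm.
Deficit to target: 337 − 267.66 = 69.34 mg/L.
As CaCO₃: 69.34 mg/L × 713,000 L = 49,440 g; ÷ 100.1 = 493.9 mol Ca²⁺.
Mass: 493.9 × 147 = 72,600 g.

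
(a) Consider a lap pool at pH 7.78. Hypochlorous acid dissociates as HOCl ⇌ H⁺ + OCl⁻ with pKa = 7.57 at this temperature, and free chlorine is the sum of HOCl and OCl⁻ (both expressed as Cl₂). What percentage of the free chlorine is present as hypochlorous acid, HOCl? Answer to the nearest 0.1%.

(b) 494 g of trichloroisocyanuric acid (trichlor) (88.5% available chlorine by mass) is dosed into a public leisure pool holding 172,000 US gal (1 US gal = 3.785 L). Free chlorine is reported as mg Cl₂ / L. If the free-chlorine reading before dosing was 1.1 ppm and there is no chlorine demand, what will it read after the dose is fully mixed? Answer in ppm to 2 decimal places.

(a) [OCl⁻]/[HOCl] = 10^(pH − pKa) = 10^(7.78 − 7.57) = 10^0.21 = 1.622.
(a) Fraction as HOCl = 1 / (1 + 1.622) = 0.3814.

(b) Volume: 172,000 US gal × 3.785 L/gal = 651,020 L.
(b) Available chlorine delivered: 494 g × 0.885 = 437.2 g as Cl₂.
(b) Concentration rise: 437.2 g / 651,020 L = 0.6715 mg/L = 0.67 ppm.
(b) Final FC: 1.1 + 0.67 = 1.77 ppm.

(a) 38.1%; (b) 1.77 ppm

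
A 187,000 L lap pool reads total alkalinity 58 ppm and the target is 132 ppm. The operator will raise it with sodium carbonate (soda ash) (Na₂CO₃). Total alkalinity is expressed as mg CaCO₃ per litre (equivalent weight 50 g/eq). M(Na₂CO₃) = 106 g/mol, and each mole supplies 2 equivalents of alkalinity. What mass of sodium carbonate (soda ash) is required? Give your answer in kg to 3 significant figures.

14.7 kg

Alkalinity to add: (132 − 58) = 74 mg/L as CaCO₃ × 187,000 L = 13,840 g as CaCO₃.
Equivalents: 13,840 g ÷ 50 g/eq = 276.8 eq.
Each mole of Na₂CO₃ supplies 2 eq, so 276.8 / 2 = 138.4 mol.
Mass: 138.4 mol × 106 g/mol = 14,670 g.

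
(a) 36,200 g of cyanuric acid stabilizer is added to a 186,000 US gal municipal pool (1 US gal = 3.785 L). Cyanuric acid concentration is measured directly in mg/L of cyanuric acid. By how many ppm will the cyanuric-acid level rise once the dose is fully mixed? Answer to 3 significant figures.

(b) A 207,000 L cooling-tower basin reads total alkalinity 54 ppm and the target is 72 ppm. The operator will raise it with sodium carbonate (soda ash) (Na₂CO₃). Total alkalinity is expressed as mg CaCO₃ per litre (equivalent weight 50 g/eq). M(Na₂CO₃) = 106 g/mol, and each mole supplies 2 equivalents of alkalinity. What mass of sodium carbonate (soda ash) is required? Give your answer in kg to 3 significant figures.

(a) 51.4 ppm; (b) 3.95 kg

(a) Volume: 186,000 US gal × 3.785 L/gal = 704,010 L.
(a) Rise: 36,200 g / 704,010 L × 1000 = 51.42 mg/L.

(b) Alkalinity to add: (72 − 54) = 18 mg/L as CaCO₃ × 207,000 L = 3726 g as CaCO₃.
(b) Equivalents: 3726 g ÷ 50 g/eq = 74.52 eq.
(b) Each mole of Na₂CO₃ supplies 2 eq, so 74.52 / 2 = 37.26 mol.
(b) Mass: 37.26 mol × 106 g/mol = 3950 g.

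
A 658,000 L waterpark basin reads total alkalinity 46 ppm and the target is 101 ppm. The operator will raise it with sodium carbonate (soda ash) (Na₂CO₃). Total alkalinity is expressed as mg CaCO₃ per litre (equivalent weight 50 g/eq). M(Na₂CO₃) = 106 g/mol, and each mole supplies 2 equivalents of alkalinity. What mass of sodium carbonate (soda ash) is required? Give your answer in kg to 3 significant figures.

38.4 kg

Alkalinity to add: (101 − 46) = 55 mg/L as CaCO₃ × 658,000 L = 36,190 g as CaCO₃.
Equivalents: 36,190 g ÷ 50 g/eq = 723.8 eq.
Each mole of Na₂CO₃ supplies 2 eq, so 723.8 / 2 = 361.9 mol.
Mass: 361.9 mol × 106 g/mol = 38,360 g.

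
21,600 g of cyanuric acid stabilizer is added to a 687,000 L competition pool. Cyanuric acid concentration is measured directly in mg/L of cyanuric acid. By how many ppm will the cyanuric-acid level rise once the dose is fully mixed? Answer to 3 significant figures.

Rise: 21,600 g / 687,000 L × 1000 = 31.44 mg/L.

31.4 ppm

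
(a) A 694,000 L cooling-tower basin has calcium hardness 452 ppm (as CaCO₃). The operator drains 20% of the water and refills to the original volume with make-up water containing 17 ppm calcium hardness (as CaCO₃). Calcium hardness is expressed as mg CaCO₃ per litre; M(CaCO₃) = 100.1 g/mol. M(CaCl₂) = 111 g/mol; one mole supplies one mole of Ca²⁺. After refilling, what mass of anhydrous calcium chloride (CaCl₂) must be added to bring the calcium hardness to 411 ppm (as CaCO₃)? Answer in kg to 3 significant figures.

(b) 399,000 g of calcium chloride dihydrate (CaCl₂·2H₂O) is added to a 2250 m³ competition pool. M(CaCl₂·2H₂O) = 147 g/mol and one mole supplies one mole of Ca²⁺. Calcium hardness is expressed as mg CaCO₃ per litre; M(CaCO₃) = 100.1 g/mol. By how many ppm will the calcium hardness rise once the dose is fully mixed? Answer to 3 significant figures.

(a) After draining 20% and refilling: 452 × 0.80 + 17 × 0.20 = 365 ppm.
(a) Deficit to target: 411 − 365 = 46 mg/L.
(a) As CaCO₃: 46 mg/L × 694,000 L = 31,920 g; ÷ 100.1 = 318.9 mol Ca²⁺.
(a) Mass: 318.9 × 111 = 35,400 g.

(b) Volume: 2250 m³ = 2,250,000 L.
(b) Moles of Ca²⁺: 399,000 g ÷ 147 g/mol = 2714 mol.
(b) As CaCO₃: 2714 mol × 100.1 g/mol = 271,700 g.
(b) Rise: 271,700 g / 2,250,000 L × 1000 = 120.8 mg/L.

(a) 35.4 kg; (b) 121 ppm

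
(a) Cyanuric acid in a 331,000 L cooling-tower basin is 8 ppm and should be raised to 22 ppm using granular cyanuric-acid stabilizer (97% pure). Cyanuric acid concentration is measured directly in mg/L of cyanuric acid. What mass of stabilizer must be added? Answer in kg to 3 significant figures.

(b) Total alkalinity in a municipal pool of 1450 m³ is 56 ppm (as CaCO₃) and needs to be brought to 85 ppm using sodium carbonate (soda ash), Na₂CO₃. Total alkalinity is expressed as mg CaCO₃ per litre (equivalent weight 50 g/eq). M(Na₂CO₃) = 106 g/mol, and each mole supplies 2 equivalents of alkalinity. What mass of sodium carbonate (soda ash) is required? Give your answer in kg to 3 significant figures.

(a) 4.78 kg; (b) 44.6 kg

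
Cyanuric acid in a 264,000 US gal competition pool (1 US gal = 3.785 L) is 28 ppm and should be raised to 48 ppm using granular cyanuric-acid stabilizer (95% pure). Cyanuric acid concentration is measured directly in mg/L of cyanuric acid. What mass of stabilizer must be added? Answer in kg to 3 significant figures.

21.0 kg

Volume: 264,000 US gal × 3.785 L/gal = 999,240 L.
CYA to add: (48 − 28) = 20 mg/L × 999,240 L = 19,980 g cyanuric acid.
At 95% purity: 19,980 / 0.95 = 21,040 g product.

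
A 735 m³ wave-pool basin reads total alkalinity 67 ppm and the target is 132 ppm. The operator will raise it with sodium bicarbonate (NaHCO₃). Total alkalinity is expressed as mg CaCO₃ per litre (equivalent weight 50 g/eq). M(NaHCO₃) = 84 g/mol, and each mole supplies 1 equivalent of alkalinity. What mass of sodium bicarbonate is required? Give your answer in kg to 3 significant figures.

80.3 kg

Volume: 735 m³ = 735,000 L.
Alkalinity to add: (132 − 67) = 65 mg/L as CaCO₃ × 735,000 L = 47,780 g as CaCO₃.
Equivalents: 47,780 g ÷ 50 g/eq = 955.5 eq.
NaHCO₃ supplies 1 eq per mole → 955.5 mol.
Mass: 955.5 mol × 84 g/mol = 80,260 g.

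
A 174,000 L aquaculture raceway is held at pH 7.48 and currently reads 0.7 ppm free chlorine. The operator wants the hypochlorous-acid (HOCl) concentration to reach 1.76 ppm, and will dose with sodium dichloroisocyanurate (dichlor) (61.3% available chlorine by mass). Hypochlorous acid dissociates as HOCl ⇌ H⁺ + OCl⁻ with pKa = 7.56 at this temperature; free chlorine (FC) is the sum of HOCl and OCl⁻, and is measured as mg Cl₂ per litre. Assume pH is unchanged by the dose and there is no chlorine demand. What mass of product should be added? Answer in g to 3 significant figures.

[OCl⁻]/[HOCl] = 10^(pH − pKa) = 10^(7.48 − 7.56) = 0.8318; fraction as HOCl = 1/(1 + 0.8318) = 0.5459.
Free chlorine required for 1.76 ppm HOCl: 1.76 / 0.5459 = 3.224 ppm.
FC to add: 3.224 − 0.7 = 2.524 mg/L as Cl₂.
Cl₂ equivalent: 2.524 mg/L × 174,000 L = 439.2 g.
Product at 61.3% available Cl: 439.2 / 0.613 = 716.4 g.

716 g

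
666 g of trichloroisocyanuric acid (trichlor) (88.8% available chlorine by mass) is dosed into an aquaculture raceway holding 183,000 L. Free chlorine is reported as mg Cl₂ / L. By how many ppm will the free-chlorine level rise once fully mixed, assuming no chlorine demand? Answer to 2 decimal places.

3.23 ppm

Available chlorine delivered: 666 g × 0.888 = 591.4 g as Cl₂.
Concentration rise: 591.4 g / 183,000 L = 3.232 mg/L = 3.23 ppm.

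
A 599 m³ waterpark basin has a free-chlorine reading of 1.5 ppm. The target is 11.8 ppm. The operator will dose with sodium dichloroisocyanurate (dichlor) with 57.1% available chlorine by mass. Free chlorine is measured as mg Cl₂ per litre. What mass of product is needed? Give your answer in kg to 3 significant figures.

10.8 kg

Volume: 599 m³ = 599,000 L.
Chlorine deficit: 11.8 − 1.5 = 10.3 ppm = 10.3 mg/L as Cl₂.
Cl₂ equivalent needed: 10.3 mg/L × 599,000 L = 6,170,000 mg = 6170 g.
Product at 57.1% available chlorine: 6170 / 0.571 = 10,810 g.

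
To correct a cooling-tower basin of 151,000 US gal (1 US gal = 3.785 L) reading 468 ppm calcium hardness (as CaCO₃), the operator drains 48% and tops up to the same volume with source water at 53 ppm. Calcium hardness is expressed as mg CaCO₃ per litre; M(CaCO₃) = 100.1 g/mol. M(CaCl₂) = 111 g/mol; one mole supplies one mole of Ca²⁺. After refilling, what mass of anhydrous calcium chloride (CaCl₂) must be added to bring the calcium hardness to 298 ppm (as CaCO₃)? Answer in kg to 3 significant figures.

Volume: 151,000 US gal × 3.785 L/gal = 571,535 L.
After draining 48% and refilling: 468 × 0.52 + 53 × 0.48 = 268.8 ppm.
Deficit to target: 298 − 268.8 = 29.2 mg/L.
As CaCO₃: 29.2 mg/L × 571,535 L = 16,690 g; ÷ 100.1 = 166.7 mol Ca²⁺.
Mass: 166.7 × 111 = 18,510 g.

18.5 kg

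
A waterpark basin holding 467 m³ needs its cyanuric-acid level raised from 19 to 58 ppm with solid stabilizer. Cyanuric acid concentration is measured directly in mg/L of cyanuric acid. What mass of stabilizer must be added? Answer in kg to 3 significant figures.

18.2 kg

Volume: 467 m³ = 467,000 L.
CYA to add: (58 − 19) = 39 mg/L × 467,000 L = 18,210 g cyanuric acid.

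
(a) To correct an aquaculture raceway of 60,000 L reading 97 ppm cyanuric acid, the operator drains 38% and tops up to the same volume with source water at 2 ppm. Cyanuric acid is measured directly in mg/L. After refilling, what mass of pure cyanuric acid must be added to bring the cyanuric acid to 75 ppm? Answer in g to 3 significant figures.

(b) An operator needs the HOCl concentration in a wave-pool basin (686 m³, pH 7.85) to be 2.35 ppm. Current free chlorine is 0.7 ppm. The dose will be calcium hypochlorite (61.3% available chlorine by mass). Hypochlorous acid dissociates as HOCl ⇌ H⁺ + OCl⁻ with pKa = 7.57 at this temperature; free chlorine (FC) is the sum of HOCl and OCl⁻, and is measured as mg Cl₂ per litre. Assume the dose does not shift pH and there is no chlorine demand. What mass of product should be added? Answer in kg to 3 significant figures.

(a) After draining 38% and refilling: 97 × 0.62 + 2 × 0.38 = 60.9 ppm.
(a) Deficit to target: 75 − 60.9 = 14.1 mg/L.
(a) Mass: 14.1 mg/L × 60,000 L = 846 g cyanuric acid.

(b) Volume: 686 m³ = 686,000 L.
(b) [OCl⁻]/[HOCl] = 10^(pH − pKa) = 10^(7.85 − 7.57) = 1.905; fraction as HOCl = 1/(1 + 1.905) = 0.3442.
(b) Free chlorine required for 2.35 ppm HOCl: 2.35 / 0.3442 = 6.828 ppm.
(b) FC to add: 6.828 − 0.7 = 6.128 mg/L as Cl₂.
(b) Cl₂ equivalent: 6.128 mg/L × 686,000 L = 4204 g.
(b) Product at 61.3% available Cl: 4204 / 0.613 = 6858 g.

(a) 846 g; (b) 6.86 kg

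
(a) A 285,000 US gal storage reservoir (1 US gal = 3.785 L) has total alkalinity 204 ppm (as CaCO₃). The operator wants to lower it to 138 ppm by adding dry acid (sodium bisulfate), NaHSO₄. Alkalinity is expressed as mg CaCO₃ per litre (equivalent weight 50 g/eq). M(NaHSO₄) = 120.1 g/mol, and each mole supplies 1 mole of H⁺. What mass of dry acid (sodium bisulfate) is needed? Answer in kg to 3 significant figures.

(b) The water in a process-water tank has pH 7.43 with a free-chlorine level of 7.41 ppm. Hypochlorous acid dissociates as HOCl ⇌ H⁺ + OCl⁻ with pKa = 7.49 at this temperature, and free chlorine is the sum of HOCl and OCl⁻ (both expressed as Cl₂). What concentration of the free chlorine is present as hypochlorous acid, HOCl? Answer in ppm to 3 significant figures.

(a) Volume: 285,000 US gal × 3.785 L/gal = 1,078,725 L.
(a) Alkalinity to neutralize: (204 − 138) = 66 mg/L as CaCO₃ × 1,078,725 L = 71,200 g as CaCO₃.
(a) Equivalents of H⁺ required: 71,200 ÷ 50 g/eq = 1424 eq = 1424 mol NaHSO₄.
(a) Mass of NaHSO₄: 1424 × 120.1 = 171,000 g.

(b) [OCl⁻]/[HOCl] = 10^(pH − pKa) = 10^(7.43 − 7.49) = 10^-0.06 = 0.871.
(b) Fraction as HOCl = 1 / (1 + 0.871) = 0.5345.
(b) HOCl = 0.5345 × 7.41 ppm = 3.961 ppm.

(a) 171 kg; (b) 3.96 ppm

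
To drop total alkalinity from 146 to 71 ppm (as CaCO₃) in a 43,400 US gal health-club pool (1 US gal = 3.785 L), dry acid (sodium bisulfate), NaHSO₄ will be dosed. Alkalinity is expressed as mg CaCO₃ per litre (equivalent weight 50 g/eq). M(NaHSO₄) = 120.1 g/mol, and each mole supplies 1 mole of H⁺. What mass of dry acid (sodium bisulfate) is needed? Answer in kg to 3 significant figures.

29.6 kg

Volume: 43,400 US gal × 3.785 L/gal = 164,269 L.
Alkalinity to neutralize: (146 − 71) = 75 mg/L as CaCO₃ × 164,269 L = 12,320 g as CaCO₃.
Equivalents of H⁺ required: 12,320 ÷ 50 g/eq = 246.4 eq = 246.4 mol NaHSO₄.
Mass of NaHSO₄: 246.4 × 120.1 = 29,590 g.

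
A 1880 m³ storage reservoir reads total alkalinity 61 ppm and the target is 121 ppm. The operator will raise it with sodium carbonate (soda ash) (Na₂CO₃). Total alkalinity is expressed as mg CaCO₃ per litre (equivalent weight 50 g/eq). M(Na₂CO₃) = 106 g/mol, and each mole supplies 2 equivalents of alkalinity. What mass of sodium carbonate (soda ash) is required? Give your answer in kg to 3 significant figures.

120 kg

Volume: 1880 m³ = 1,880,000 L.
Alkalinity to add: (121 − 61) = 60 mg/L as CaCO₃ × 1,880,000 L = 112,800 g as CaCO₃.
Equivalents: 112,800 g ÷ 50 g/eq = 2256 eq.
Each mole of Na₂CO₃ supplies 2 eq, so 2256 / 2 = 1128 mol.
Mass: 1128 mol × 106 g/mol = 119,600 g.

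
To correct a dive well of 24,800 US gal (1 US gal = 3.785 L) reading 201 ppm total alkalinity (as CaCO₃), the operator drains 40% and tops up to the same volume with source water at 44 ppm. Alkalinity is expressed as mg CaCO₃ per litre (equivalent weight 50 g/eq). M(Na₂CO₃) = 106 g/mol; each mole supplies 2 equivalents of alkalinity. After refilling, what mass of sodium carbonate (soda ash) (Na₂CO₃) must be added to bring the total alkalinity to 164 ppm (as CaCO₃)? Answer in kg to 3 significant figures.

Volume: 24,800 US gal × 3.785 L/gal = 93,868 L.
After draining 40% and refilling: 201 × 0.60 + 44 × 0.40 = 138.2 ppm.
Deficit to target: 164 − 138.2 = 25.8 mg/L.
As CaCO₃: 25.8 mg/L × 93,868 L = 2422 g; ÷ 50 g/eq ÷ 2 = 24.22 mol Na₂CO₃.
Mass: 24.22 × 106 = 2567 g.

2.57 kg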